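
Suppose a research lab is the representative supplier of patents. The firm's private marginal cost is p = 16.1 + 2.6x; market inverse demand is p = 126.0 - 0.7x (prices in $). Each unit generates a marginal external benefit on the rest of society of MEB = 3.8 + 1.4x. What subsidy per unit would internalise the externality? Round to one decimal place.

subsidy = $87.6 per unit

Social marginal cost = private MC − MEB = 12.3 + 1.2x.
Set SMC = demand: 12.3 + 1.2x = 126.0 - 0.7x → x* = 59.8421.
The Pigouvian subsidy equals MEB at x*: 3.8 + 1.4×59.8421 = 87.5789.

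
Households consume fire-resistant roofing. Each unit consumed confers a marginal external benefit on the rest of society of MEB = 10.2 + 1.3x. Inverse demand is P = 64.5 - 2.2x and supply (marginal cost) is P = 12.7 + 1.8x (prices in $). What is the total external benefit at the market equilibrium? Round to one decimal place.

Market equilibrium (private): 12.7 + 1.8x = 64.5 - 2.2x → x_m = 12.9500.
Total external benefit = ∫₀^{x_m} (10.2 + 1.3x) dx = 10.2×12.9500 + ½×1.3×12.9500² = 241.0966.

$241.1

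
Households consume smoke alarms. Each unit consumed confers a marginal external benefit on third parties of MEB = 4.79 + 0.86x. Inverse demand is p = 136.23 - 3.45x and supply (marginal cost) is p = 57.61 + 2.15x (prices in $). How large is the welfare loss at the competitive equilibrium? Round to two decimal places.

DWL = $30.00

Market equilibrium (private): 57.61 + 2.15x = 136.23 - 3.45x → x_m = 14.0393.
Social marginal benefit = demand + MEB = 141.02 - 2.59x.
Set SMB = MC: 141.02 - 2.59x = 57.61 + 2.15x → x* = 17.5970.
The welfare-loss triangle has base |x_m − x*| and height MEB(x_m) (the vertical gap between SMB and MC is zero at x* and MEB at x_m).
DWL = ½ × 3.5577 × 16.8638 = 29.9982.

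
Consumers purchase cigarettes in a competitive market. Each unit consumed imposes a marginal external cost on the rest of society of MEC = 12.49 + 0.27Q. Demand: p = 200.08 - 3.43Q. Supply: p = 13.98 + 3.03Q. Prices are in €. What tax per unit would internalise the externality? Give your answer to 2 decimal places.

Social marginal benefit = demand − MEC = 187.59 - 3.70Q.
Set SMB = MC: 187.59 - 3.70Q = 13.98 + 3.03Q → Q* = 25.7964.
The Pigouvian tax equals MEC at Q*: 12.49 + 0.27×25.7964 = 19.4550.

tax = €19.46 per unit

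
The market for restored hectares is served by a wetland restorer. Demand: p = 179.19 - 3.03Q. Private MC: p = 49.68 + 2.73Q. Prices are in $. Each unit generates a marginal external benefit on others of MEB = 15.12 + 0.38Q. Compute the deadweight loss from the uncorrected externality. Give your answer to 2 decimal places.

DWL = $52.04

Market equilibrium (private): 49.68 + 2.73Q = 179.19 - 3.03Q → Q_m = 22.4844.
Social marginal cost = private MC − MEB = 34.56 + 2.35Q.
Set SMC = demand: 34.56 + 2.35Q = 179.19 - 3.03Q → Q* = 26.8829.
The welfare-loss triangle has base |Q_m − Q*| and height MEB(Q_m) (the vertical gap between SMC and demand is zero at Q* and MEB at Q_m).
DWL = ½ × 4.3985 × 23.6641 = 52.0433.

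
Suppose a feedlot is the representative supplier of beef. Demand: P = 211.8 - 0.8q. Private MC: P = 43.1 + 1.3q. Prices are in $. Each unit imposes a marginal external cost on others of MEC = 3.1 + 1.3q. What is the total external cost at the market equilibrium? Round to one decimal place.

Market equilibrium (private): 43.1 + 1.3q = 211.8 - 0.8q → q_m = 80.3333.
Total external cost = ∫₀^{q_m} (3.1 + 1.3q) dq = 3.1×80.3333 + ½×1.3×80.3333² = 4443.7686.

$4443.8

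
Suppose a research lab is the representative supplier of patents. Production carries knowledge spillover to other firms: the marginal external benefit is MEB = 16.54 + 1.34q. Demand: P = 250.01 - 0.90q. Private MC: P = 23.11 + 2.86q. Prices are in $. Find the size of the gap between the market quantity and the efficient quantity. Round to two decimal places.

40.25 units

Market equilibrium (private): 23.11 + 2.86q = 250.01 - 0.90q → q_m = 60.3457.
Social marginal cost = private MC − MEB = 6.57 + 1.52q.
Set SMC = demand: 6.57 + 1.52q = 250.01 - 0.90q → q* = 100.5950.
Gap = |60.3457 − 100.5950| = 40.2493.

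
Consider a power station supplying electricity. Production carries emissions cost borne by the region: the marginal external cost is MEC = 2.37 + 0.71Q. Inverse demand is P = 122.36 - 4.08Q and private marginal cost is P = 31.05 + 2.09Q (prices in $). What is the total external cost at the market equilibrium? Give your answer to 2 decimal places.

$112.82

Market equilibrium (private): 31.05 + 2.09Q = 122.36 - 4.08Q → Q_m = 14.7990.
Total external cost = ∫₀^{Q_m} (2.37 + 0.71Q) dQ = 2.37×14.7990 + ½×0.71×14.7990² = 112.8223.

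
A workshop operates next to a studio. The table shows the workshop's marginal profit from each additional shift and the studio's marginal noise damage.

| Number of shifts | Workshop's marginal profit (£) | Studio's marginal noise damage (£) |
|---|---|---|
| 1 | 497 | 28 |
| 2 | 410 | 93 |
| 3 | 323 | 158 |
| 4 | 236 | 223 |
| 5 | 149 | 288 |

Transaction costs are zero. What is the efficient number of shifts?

4

Bargaining reaches the level where marginal profit last exceeds marginal noise damage.
That holds through level 4 (236 ≥ 223) but not at 5 (149 < 288).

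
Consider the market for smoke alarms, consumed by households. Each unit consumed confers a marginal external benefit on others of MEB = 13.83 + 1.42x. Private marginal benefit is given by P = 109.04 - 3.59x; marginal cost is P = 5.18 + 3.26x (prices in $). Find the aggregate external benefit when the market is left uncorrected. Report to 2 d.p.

Market equilibrium (private): 5.18 + 3.26x = 109.04 - 3.59x → x_m = 15.1620.
Total external benefit = ∫₀^{x_m} (13.83 + 1.42x) dx = 13.83×15.1620 + ½×1.42×15.1620² = 372.9097.

$372.91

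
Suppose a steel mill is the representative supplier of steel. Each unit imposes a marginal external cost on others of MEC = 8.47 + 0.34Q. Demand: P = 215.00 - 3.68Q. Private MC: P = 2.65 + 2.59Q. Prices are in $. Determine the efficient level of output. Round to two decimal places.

Social marginal cost = private MC + MEC = 11.12 + 2.93Q.
Set SMC = demand: 11.12 + 2.93Q = 215.00 - 3.68Q → Q* = 30.8442.

Q* = 30.84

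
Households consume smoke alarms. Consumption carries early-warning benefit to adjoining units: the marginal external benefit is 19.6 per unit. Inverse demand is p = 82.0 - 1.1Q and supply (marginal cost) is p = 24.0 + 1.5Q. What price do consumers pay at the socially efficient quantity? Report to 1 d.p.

Social marginal benefit = demand + MEB = 101.6 - 1.1Q.
Set SMB = MC: 101.6 - 1.1Q = 24.0 + 1.5Q → Q* = 29.8462.
Consumer price on the demand curve at Q*: 82.0 − 1.1×29.8462 = 49.1692.

P = 49.2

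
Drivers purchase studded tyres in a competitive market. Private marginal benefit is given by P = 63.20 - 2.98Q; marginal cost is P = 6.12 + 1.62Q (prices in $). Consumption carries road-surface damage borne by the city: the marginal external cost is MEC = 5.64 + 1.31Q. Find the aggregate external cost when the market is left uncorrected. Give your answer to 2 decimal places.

$170.84

Market equilibrium (private): 6.12 + 1.62Q = 63.20 - 2.98Q → Q_m = 12.4087.
Total external cost = ∫₀^{Q_m} (5.64 + 1.31Q) dQ = 5.64×12.4087 + ½×1.31×12.4087² = 170.8392.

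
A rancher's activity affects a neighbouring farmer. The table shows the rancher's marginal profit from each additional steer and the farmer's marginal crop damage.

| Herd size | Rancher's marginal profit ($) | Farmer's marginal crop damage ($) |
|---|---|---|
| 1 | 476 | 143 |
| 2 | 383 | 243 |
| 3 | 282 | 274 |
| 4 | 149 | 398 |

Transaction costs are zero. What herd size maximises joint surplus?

3

Bargaining reaches the level where marginal profit last exceeds marginal crop damage.
That holds through level 3 (282 ≥ 274) but not at 4 (149 < 398).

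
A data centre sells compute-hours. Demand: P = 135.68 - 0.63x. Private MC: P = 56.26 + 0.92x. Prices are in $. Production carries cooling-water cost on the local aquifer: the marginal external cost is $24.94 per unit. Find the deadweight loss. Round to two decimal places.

DWL = $200.65

Market equilibrium (private): 56.26 + 0.92x = 135.68 - 0.63x → x_m = 51.2387.
Social marginal cost = private MC + MEC = 81.20 + 0.92x.
Set SMC = demand: 81.20 + 0.92x = 135.68 - 0.63x → x* = 35.1484.
Between x* and x_m the wedge SMC − demand runs linearly from 0 to MEC(x_m), so the loss is a triangle.
DWL = ½ × 16.0903 × 24.9400 = 200.6460.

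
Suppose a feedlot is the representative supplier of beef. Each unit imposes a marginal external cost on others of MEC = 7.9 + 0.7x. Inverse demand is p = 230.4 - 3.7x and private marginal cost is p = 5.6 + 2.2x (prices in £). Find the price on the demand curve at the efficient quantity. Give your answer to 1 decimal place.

Social marginal cost = private MC + MEC = 13.5 + 2.9x.
Set SMC = demand: 13.5 + 2.9x = 230.4 - 3.7x → x* = 32.8636.
Consumer price on the demand curve at x*: 230.4 − 3.7×32.8636 = 108.8047.

P = £108.8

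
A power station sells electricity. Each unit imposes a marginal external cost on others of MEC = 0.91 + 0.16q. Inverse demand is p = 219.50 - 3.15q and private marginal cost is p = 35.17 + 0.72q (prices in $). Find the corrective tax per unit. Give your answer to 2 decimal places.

Social marginal cost = private MC + MEC = 36.08 + 0.88q.
Set SMC = demand: 36.08 + 0.88q = 219.50 - 3.15q → q* = 45.5136.
The Pigouvian tax equals MEC at q*: 0.91 + 0.16×45.5136 = 8.1922.

tax = $8.19 per unit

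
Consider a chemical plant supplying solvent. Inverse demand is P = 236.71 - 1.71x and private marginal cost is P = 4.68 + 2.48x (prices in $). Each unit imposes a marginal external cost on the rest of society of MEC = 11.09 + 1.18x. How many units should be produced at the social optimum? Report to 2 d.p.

x* = 41.14

Social marginal cost = private MC + MEC = 15.77 + 3.66x.
Set SMC = demand: 15.77 + 3.66x = 236.71 - 1.71x → x* = 41.1434.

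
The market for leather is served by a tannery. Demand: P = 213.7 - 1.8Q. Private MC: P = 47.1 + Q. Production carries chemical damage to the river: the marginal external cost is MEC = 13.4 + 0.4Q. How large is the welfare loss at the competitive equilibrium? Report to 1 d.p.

Market equilibrium (private): 47.1 + Q = 213.7 - 1.8Q → Q_m = 59.5000.
Social marginal cost = private MC + MEC = 60.5 + 1.4Q.
Set SMC = demand: 60.5 + 1.4Q = 213.7 - 1.8Q → Q* = 47.8750.
The loss is the area between SMC and demand from Q* to Q_m; with linear curves that's a triangle of height MEC(Q_m).
DWL = ½ × 11.6250 × 37.2000 = 216.2250.

DWL = 216.2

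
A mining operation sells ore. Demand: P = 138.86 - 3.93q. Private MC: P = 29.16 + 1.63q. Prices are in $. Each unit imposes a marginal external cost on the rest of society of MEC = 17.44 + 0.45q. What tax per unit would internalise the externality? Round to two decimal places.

tax = $24.35 per unit

Social marginal cost = private MC + MEC = 46.60 + 2.08q.
Set SMC = demand: 46.60 + 2.08q = 138.86 - 3.93q → q* = 15.3511.
The Pigouvian tax equals MEC at q*: 17.44 + 0.45×15.3511 = 24.3480.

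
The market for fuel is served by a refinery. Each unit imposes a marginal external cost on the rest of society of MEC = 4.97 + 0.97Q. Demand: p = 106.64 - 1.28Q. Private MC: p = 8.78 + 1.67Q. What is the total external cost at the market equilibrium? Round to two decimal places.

698.58

Market equilibrium (private): 8.78 + 1.67Q = 106.64 - 1.28Q → Q_m = 33.1729.
Total external cost = ∫₀^{Q_m} (4.97 + 0.97Q) dQ = 4.97×33.1729 + ½×0.97×33.1729² = 698.5833.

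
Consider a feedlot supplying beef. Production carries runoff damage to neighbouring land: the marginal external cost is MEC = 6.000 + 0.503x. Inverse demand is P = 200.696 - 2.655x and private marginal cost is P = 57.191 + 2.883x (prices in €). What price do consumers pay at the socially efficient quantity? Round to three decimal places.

P = €140.263

Social marginal cost = private MC + MEC = 63.191 + 3.386x.
Set SMC = demand: 63.191 + 3.386x = 200.696 - 2.655x → x* = 22.7620.
Consumer price on the demand curve at x*: 200.696 − 2.655×22.7620 = 140.2629.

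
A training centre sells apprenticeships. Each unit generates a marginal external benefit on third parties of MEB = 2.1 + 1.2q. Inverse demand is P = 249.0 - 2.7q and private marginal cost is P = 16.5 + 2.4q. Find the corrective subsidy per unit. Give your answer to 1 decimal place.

Social marginal cost = private MC − MEB = 14.4 + 1.2q.
Set SMC = demand: 14.4 + 1.2q = 249.0 - 2.7q → q* = 60.1538.
The Pigouvian subsidy equals MEB at q*: 2.1 + 1.2×60.1538 = 74.2846.

subsidy = 74.3 per unit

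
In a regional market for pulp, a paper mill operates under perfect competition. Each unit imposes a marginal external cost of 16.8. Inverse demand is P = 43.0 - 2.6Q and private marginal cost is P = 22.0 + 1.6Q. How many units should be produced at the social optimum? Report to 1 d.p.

Q* = 1.0

Social marginal cost = private MC + MEC = 38.8 + 1.6Q.
Set SMC = demand: 38.8 + 1.6Q = 43.0 - 2.6Q → Q* = 1.0000.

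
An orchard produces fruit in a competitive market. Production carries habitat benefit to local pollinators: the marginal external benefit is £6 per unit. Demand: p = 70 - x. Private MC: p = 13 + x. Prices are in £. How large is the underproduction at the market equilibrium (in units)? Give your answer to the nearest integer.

3 units

Market equilibrium (private): 13 + x = 70 - x → x_m = 28.5000.
Social marginal cost = private MC − MEB = 7 + x.
Set SMC = demand: 7 + x = 70 - x → x* = 31.5000.
Gap = |28.5000 − 31.5000| = 3.0000.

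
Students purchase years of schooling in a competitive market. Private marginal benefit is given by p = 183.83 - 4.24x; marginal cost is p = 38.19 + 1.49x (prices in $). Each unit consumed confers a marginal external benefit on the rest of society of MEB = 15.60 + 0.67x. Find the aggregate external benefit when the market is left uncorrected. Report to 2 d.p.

$612.93

Market equilibrium (private): 38.19 + 1.49x = 183.83 - 4.24x → x_m = 25.4171.
Total external benefit = ∫₀^{x_m} (15.60 + 0.67x) dx = 15.60×25.4171 + ½×0.67×25.4171² = 612.9265.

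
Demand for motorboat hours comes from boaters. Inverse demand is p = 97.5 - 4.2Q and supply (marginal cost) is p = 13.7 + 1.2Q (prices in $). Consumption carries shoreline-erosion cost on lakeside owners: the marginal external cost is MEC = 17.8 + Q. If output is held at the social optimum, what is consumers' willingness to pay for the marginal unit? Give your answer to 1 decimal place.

P = $54.2

Social marginal benefit = demand − MEC = 79.7 - 5.2Q.
Set SMB = MC: 79.7 - 5.2Q = 13.7 + 1.2Q → Q* = 10.3125.
Consumer price on the demand curve at Q*: 97.5 − 4.2×10.3125 = 54.1875.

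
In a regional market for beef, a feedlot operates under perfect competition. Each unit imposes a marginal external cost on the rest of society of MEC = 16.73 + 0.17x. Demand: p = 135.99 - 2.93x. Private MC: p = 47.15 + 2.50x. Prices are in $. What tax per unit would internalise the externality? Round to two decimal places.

tax = $18.92 per unit

Social marginal cost = private MC + MEC = 63.88 + 2.67x.
Set SMC = demand: 63.88 + 2.67x = 135.99 - 2.93x → x* = 12.8768.
The Pigouvian tax equals MEC at x*: 16.73 + 0.17×12.8768 = 18.9191.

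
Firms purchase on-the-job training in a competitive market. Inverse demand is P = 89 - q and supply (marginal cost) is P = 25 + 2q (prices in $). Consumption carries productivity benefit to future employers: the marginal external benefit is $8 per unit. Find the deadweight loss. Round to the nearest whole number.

DWL = $11

Market equilibrium (private): 25 + 2q = 89 - q → q_m = 21.3333.
Social marginal benefit = demand + MEB = 97 - q.
Set SMB = MC: 97 - q = 25 + 2q → q* = 24.0000.
Height of the DWL triangle at q_m is SMB(q_m) − MC(q_m) = MEB(q_m) = 8.0000.
DWL = ½ × 2.6667 × 8.0000 = 10.6668.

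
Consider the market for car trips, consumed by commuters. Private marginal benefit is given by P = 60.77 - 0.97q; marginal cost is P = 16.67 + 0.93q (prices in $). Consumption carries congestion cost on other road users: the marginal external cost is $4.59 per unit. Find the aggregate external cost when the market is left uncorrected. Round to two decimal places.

Market equilibrium (private): 16.67 + 0.93q = 60.77 - 0.97q → q_m = 23.2105.
Total external cost = MEC × q_m = 4.59 × 23.2105 = 106.5362.

$106.54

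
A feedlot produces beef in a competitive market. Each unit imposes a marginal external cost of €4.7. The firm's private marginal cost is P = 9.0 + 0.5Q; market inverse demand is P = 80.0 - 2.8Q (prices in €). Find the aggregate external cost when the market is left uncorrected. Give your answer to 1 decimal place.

€101.1

Market equilibrium (private): 9.0 + 0.5Q = 80.0 - 2.8Q → Q_m = 21.5152.
Total external cost = MEC × Q_m = 4.7 × 21.5152 = 101.1214.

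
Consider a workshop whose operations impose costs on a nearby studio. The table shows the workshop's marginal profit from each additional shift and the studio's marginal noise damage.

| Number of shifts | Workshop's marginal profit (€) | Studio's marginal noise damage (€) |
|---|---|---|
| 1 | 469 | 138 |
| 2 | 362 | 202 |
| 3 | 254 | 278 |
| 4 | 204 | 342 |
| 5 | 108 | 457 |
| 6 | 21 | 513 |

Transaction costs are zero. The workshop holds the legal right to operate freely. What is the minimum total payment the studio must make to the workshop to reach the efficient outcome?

€587

Left alone the workshop would choose level 6 (marginal profit stays positive).
Efficient level: k* = 2 (marginal profit ≥ marginal noise damage through 2).
The studio must at least cover the workshop's forgone profit from cutting 6→2: 254 + 204 + 108 + 21 = 587.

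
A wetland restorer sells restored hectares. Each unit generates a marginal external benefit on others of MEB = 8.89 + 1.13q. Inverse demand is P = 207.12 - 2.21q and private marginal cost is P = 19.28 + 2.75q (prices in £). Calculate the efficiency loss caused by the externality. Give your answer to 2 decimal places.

DWL = £348.73

Market equilibrium (private): 19.28 + 2.75q = 207.12 - 2.21q → q_m = 37.8710.
Social marginal cost = private MC − MEB = 10.39 + 1.62q.
Set SMC = demand: 10.39 + 1.62q = 207.12 - 2.21q → q* = 51.3655.
The loss is the area between SMC and demand from q* to q_m; with linear curves that's a triangle of height MEB(q_m).
DWL = ½ × 13.4945 × 51.6842 = 348.7262.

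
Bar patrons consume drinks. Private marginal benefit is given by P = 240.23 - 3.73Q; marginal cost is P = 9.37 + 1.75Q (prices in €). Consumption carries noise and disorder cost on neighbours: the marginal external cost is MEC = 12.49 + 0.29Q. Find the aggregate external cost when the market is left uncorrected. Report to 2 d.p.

€783.51

Market equilibrium (private): 9.37 + 1.75Q = 240.23 - 3.73Q → Q_m = 42.1277.
Total external cost = ∫₀^{Q_m} (12.49 + 0.29Q) dQ = 12.49×42.1277 + ½×0.29×42.1277² = 783.5127.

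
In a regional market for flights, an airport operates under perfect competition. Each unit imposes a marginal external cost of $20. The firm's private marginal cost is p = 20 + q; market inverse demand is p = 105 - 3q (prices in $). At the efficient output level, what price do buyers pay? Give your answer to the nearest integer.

P = $56

Social marginal cost = private MC + MEC = 40 + q.
Set SMC = demand: 40 + q = 105 - 3q → q* = 16.2500.
Consumer price on the demand curve at q*: 105 − 3×16.2500 = 56.2500.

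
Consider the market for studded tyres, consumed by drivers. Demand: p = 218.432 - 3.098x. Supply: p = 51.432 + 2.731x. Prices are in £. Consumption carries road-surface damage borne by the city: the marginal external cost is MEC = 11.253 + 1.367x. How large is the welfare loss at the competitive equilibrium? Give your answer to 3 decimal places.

Market equilibrium (private): 51.432 + 2.731x = 218.432 - 3.098x → x_m = 28.6499.
Social marginal benefit = demand − MEC = 207.179 - 4.465x.
Set SMB = MC: 207.179 - 4.465x = 51.432 + 2.731x → x* = 21.6436.
The loss is the area between SMB and MC from x* to x_m; with linear curves that's a triangle of height MEC(x_m).
DWL = ½ × 7.0063 × 50.4174 = 176.6197.

DWL = £176.620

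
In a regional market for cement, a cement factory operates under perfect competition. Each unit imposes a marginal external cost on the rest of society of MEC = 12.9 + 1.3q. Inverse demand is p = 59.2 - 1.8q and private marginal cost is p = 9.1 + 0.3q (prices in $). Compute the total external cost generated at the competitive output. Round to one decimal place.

$677.7

Market equilibrium (private): 9.1 + 0.3q = 59.2 - 1.8q → q_m = 23.8571.
Total external cost = ∫₀^{q_m} (12.9 + 1.3q) dq = 12.9×23.8571 + ½×1.3×23.8571² = 677.7114.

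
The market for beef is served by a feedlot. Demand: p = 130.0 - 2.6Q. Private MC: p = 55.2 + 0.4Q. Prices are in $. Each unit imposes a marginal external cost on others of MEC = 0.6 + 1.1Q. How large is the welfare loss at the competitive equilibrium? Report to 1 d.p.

Market equilibrium (private): 55.2 + 0.4Q = 130.0 - 2.6Q → Q_m = 24.9333.
Social marginal cost = private MC + MEC = 55.8 + 1.5Q.
Set SMC = demand: 55.8 + 1.5Q = 130.0 - 2.6Q → Q* = 18.0976.
The welfare-loss triangle has base |Q_m − Q*| and height MEC(Q_m) (the vertical gap between SMC and demand is zero at Q* and MEC at Q_m).
DWL = ½ × 6.8357 × 28.0267 = 95.7911.

DWL = $95.8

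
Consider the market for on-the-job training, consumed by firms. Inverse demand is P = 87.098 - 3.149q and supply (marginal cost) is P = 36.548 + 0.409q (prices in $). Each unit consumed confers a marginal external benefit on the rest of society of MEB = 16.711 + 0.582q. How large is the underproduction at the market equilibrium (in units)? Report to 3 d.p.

Market equilibrium (private): 36.548 + 0.409q = 87.098 - 3.149q → q_m = 14.2074.
Social marginal benefit = demand + MEB = 103.809 - 2.567q.
Set SMB = MC: 103.809 - 2.567q = 36.548 + 0.409q → q* = 22.6011.
Gap = |14.2074 − 22.6011| = 8.3937.

8.394 units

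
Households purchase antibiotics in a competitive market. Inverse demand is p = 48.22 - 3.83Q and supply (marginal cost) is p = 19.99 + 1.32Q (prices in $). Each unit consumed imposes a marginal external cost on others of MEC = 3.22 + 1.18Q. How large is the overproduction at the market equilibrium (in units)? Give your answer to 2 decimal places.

1.53 units

Market equilibrium (private): 19.99 + 1.32Q = 48.22 - 3.83Q → Q_m = 5.4816.
Social marginal benefit = demand − MEC = 45.00 - 5.01Q.
Set SMB = MC: 45.00 - 5.01Q = 19.99 + 1.32Q → Q* = 3.9510.
Gap = |5.4816 − 3.9510| = 1.5306.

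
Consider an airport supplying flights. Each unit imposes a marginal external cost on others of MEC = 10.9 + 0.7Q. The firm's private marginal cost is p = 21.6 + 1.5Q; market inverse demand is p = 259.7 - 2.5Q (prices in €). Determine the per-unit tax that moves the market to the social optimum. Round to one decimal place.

tax = €44.7 per unit

Social marginal cost = private MC + MEC = 32.5 + 2.2Q.
Set SMC = demand: 32.5 + 2.2Q = 259.7 - 2.5Q → Q* = 48.3404.
The Pigouvian tax equals MEC at Q*: 10.9 + 0.7×48.3404 = 44.7383.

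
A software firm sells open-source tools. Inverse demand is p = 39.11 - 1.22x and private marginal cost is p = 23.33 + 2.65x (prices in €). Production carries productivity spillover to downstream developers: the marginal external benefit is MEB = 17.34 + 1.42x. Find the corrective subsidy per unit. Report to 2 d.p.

subsidy = €36.54 per unit

Social marginal cost = private MC − MEB = 5.99 + 1.23x.
Set SMC = demand: 5.99 + 1.23x = 39.11 - 1.22x → x* = 13.5184.
The Pigouvian subsidy equals MEB at x*: 17.34 + 1.42×13.5184 = 36.5361.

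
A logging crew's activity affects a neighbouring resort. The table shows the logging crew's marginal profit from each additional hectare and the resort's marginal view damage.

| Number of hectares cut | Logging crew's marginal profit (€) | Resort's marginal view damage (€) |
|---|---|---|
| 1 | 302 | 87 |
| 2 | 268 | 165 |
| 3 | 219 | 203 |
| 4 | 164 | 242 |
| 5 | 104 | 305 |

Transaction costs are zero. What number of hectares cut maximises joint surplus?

3

Bargaining reaches the level where marginal profit last exceeds marginal view damage.
That holds through level 3 (219 ≥ 203) but not at 4 (164 < 242).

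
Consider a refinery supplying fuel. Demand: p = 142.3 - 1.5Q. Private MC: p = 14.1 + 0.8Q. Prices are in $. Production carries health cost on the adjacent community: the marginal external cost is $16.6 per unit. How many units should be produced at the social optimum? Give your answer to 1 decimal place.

Q* = 48.5

Social marginal cost = private MC + MEC = 30.7 + 0.8Q.
Set SMC = demand: 30.7 + 0.8Q = 142.3 - 1.5Q → Q* = 48.5217.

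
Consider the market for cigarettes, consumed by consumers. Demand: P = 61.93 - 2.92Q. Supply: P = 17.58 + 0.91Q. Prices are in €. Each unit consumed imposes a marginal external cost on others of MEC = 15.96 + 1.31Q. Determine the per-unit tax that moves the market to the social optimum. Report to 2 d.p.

Social marginal benefit = demand − MEC = 45.97 - 4.23Q.
Set SMB = MC: 45.97 - 4.23Q = 17.58 + 0.91Q → Q* = 5.5233.
The Pigouvian tax equals MEC at Q*: 15.96 + 1.31×5.5233 = 23.1955.

tax = €23.20 per unit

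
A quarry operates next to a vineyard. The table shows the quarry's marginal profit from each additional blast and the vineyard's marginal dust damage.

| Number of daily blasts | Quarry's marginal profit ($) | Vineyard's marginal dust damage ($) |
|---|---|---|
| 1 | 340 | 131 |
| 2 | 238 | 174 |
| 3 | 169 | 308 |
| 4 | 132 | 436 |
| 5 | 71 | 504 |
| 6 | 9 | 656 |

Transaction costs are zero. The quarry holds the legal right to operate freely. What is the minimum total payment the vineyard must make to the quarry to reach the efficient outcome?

$381

Left alone the quarry would choose level 6 (marginal profit stays positive).
Efficient level: k* = 2 (marginal profit ≥ marginal dust damage through 2).
The vineyard must at least cover the quarry's forgone profit from cutting 6→2: 169 + 132 + 71 + 9 = 381.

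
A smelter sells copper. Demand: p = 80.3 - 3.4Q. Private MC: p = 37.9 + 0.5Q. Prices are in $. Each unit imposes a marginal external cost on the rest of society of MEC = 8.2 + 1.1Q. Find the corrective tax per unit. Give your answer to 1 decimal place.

Social marginal cost = private MC + MEC = 46.1 + 1.6Q.
Set SMC = demand: 46.1 + 1.6Q = 80.3 - 3.4Q → Q* = 6.8400.
The Pigouvian tax equals MEC at Q*: 8.2 + 1.1×6.8400 = 15.7240.

tax = $15.7 per unit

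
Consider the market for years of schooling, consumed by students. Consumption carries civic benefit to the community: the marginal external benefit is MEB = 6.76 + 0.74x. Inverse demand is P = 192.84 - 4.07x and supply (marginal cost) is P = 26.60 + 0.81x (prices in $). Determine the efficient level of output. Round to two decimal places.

x* = 41.79

Social marginal benefit = demand + MEB = 199.60 - 3.33x.
Set SMB = MC: 199.60 - 3.33x = 26.60 + 0.81x → x* = 41.7874.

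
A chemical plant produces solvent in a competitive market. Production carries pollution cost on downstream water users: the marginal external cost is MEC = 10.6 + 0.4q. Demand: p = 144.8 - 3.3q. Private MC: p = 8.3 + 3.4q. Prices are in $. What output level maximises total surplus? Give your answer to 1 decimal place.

Social marginal cost = private MC + MEC = 18.9 + 3.8q.
Set SMC = demand: 18.9 + 3.8q = 144.8 - 3.3q → q* = 17.7324.

q* = 17.7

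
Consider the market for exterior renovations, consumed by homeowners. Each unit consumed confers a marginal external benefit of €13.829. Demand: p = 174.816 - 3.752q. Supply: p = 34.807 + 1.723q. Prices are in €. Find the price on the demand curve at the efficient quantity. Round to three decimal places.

Social marginal benefit = demand + MEB = 188.645 - 3.752q.
Set SMB = MC: 188.645 - 3.752q = 34.807 + 1.723q → q* = 28.0983.
Consumer price on the demand curve at q*: 174.816 − 3.752×28.0983 = 69.3912.

P = €69.391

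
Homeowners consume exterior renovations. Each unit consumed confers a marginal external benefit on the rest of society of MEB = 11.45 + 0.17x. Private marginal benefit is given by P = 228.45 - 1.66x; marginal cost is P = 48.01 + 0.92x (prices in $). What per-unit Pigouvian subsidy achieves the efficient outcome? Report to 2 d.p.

subsidy = $24.99 per unit

Social marginal benefit = demand + MEB = 239.90 - 1.49x.
Set SMB = MC: 239.90 - 1.49x = 48.01 + 0.92x → x* = 79.6224.
The Pigouvian subsidy equals MEB at x*: 11.45 + 0.17×79.6224 = 24.9858.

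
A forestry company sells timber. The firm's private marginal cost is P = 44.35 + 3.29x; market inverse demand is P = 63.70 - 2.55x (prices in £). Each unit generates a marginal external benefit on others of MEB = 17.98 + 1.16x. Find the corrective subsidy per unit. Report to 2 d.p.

Social marginal cost = private MC − MEB = 26.37 + 2.13x.
Set SMC = demand: 26.37 + 2.13x = 63.70 - 2.55x → x* = 7.9765.
The Pigouvian subsidy equals MEB at x*: 17.98 + 1.16×7.9765 = 27.2327.

subsidy = £27.23 per unit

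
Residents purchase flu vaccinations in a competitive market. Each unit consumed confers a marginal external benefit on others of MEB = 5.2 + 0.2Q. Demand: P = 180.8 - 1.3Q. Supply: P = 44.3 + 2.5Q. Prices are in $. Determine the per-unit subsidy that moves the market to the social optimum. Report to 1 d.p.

Social marginal benefit = demand + MEB = 186.0 - 1.1Q.
Set SMB = MC: 186.0 - 1.1Q = 44.3 + 2.5Q → Q* = 39.3611.
The Pigouvian subsidy equals MEB at Q*: 5.2 + 0.2×39.3611 = 13.0722.

subsidy = $13.1 per unit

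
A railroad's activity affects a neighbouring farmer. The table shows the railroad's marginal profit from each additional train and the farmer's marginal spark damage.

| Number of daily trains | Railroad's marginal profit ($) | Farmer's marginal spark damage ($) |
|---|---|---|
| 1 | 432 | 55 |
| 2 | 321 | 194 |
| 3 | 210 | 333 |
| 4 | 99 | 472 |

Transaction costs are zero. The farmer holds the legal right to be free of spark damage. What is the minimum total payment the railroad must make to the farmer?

$249

Efficient level: marginal profit ≥ marginal spark damage through level 2, so k* = 2.
With the farmer holding the right, the railroad must at least compensate total damage at k*: 55 + 194 = 249.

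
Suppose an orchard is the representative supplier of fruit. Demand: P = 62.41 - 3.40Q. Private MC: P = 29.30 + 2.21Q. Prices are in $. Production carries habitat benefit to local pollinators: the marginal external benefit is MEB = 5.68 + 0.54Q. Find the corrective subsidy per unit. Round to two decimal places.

subsidy = $9.81 per unit

Social marginal cost = private MC − MEB = 23.62 + 1.67Q.
Set SMC = demand: 23.62 + 1.67Q = 62.41 - 3.40Q → Q* = 7.6509.
The Pigouvian subsidy equals MEB at Q*: 5.68 + 0.54×7.6509 = 9.8115.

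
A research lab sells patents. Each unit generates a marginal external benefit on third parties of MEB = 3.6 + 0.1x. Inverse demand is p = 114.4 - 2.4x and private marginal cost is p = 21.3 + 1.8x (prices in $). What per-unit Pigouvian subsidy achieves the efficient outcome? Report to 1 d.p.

subsidy = $6.0 per unit

Social marginal cost = private MC − MEB = 17.7 + 1.7x.
Set SMC = demand: 17.7 + 1.7x = 114.4 - 2.4x → x* = 23.5854.
The Pigouvian subsidy equals MEB at x*: 3.6 + 0.1×23.5854 = 5.9585.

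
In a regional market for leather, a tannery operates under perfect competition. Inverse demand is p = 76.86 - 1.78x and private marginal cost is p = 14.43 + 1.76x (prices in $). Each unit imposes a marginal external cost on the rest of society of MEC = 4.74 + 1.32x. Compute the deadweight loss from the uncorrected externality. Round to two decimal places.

DWL = $80.77

Market equilibrium (private): 14.43 + 1.76x = 76.86 - 1.78x → x_m = 17.6356.
Social marginal cost = private MC + MEC = 19.17 + 3.08x.
Set SMC = demand: 19.17 + 3.08x = 76.86 - 1.78x → x* = 11.8704.
The welfare-loss triangle has base |x_m − x*| and height MEC(x_m) (the vertical gap between SMC and demand is zero at x* and MEC at x_m).
DWL = ½ × 5.7652 × 28.0190 = 80.7676.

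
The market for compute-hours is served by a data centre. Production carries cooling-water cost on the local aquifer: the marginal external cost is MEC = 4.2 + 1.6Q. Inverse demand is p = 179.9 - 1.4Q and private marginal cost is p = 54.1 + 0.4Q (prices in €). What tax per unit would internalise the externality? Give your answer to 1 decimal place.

Social marginal cost = private MC + MEC = 58.3 + 2.0Q.
Set SMC = demand: 58.3 + 2.0Q = 179.9 - 1.4Q → Q* = 35.7647.
The Pigouvian tax equals MEC at Q*: 4.2 + 1.6×35.7647 = 61.4235.

tax = €61.4 per unit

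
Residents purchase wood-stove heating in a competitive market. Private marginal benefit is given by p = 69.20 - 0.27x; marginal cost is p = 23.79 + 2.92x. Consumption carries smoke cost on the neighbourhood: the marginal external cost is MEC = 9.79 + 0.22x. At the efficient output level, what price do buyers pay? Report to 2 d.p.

P = 66.38

Social marginal benefit = demand − MEC = 59.41 - 0.49x.
Set SMB = MC: 59.41 - 0.49x = 23.79 + 2.92x → x* = 10.4457.
Consumer price on the demand curve at x*: 69.20 − 0.27×10.4457 = 66.3797.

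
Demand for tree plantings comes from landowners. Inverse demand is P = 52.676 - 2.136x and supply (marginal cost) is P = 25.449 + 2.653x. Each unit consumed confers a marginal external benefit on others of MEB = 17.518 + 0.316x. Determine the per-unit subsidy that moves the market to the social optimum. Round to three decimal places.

subsidy = 20.679 per unit

Social marginal benefit = demand + MEB = 70.194 - 1.820x.
Set SMB = MC: 70.194 - 1.820x = 25.449 + 2.653x → x* = 10.0034.
The Pigouvian subsidy equals MEB at x*: 17.518 + 0.316×10.0034 = 20.6791.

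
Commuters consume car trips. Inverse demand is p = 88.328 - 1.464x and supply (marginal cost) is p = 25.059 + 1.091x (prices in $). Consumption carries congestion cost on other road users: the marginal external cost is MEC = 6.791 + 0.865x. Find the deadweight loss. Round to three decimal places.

Market equilibrium (private): 25.059 + 1.091x = 88.328 - 1.464x → x_m = 24.7628.
Social marginal benefit = demand − MEC = 81.537 - 2.329x.
Set SMB = MC: 81.537 - 2.329x = 25.059 + 1.091x → x* = 16.5140.
The loss is the area between SMB and MC from x* to x_m; with linear curves that's a triangle of height MEC(x_m).
DWL = ½ × 8.2488 × 28.2108 = 116.3526.

DWL = $116.353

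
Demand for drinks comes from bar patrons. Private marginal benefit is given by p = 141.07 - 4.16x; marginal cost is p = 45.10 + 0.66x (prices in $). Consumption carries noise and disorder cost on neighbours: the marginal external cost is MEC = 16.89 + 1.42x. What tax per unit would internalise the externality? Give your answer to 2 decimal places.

Social marginal benefit = demand − MEC = 124.18 - 5.58x.
Set SMB = MC: 124.18 - 5.58x = 45.10 + 0.66x → x* = 12.6731.
The Pigouvian tax equals MEC at x*: 16.89 + 1.42×12.6731 = 34.8858.

tax = $34.89 per unit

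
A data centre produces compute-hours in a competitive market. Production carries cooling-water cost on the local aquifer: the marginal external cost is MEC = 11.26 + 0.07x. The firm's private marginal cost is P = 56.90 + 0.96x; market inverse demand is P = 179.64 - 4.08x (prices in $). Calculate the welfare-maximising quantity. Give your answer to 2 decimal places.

x* = 21.82

Social marginal cost = private MC + MEC = 68.16 + 1.03x.
Set SMC = demand: 68.16 + 1.03x = 179.64 - 4.08x → x* = 21.8160.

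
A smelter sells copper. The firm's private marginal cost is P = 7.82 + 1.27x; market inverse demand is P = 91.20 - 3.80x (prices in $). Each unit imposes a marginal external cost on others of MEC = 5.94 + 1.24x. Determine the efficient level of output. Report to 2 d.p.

Social marginal cost = private MC + MEC = 13.76 + 2.51x.
Set SMC = demand: 13.76 + 2.51x = 91.20 - 3.80x → x* = 12.2726.

x* = 12.27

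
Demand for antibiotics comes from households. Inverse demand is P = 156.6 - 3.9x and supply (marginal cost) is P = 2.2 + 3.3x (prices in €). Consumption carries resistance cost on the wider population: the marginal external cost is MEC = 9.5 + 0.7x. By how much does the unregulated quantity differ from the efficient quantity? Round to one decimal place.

Market equilibrium (private): 2.2 + 3.3x = 156.6 - 3.9x → x_m = 21.4444.
Social marginal benefit = demand − MEC = 147.1 - 4.6x.
Set SMB = MC: 147.1 - 4.6x = 2.2 + 3.3x → x* = 18.3418.
Gap = |21.4444 − 18.3418| = 3.1026.

3.1 units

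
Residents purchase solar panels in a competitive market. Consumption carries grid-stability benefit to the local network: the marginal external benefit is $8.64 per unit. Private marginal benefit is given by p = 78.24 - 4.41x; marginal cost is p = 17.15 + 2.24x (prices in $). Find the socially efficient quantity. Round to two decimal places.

x* = 10.49

Social marginal benefit = demand + MEB = 86.88 - 4.41x.
Set SMB = MC: 86.88 - 4.41x = 17.15 + 2.24x → x* = 10.4857.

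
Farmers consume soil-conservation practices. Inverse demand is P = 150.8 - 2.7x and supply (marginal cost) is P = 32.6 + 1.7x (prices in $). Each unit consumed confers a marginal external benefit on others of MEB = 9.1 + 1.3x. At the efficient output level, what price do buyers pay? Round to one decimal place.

P = $39.9

Social marginal benefit = demand + MEB = 159.9 - 1.4x.
Set SMB = MC: 159.9 - 1.4x = 32.6 + 1.7x → x* = 41.0645.
Consumer price on the demand curve at x*: 150.8 − 2.7×41.0645 = 39.9259.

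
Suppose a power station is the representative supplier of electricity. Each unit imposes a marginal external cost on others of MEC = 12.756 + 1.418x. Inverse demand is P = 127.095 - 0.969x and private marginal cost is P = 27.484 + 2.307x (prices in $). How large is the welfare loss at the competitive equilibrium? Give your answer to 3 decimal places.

DWL = $332.520

Market equilibrium (private): 27.484 + 2.307x = 127.095 - 0.969x → x_m = 30.4063.
Social marginal cost = private MC + MEC = 40.240 + 3.725x.
Set SMC = demand: 40.240 + 3.725x = 127.095 - 0.969x → x* = 18.5034.
The loss is the area between SMC and demand from x* to x_m; with linear curves that's a triangle of height MEC(x_m).
DWL = ½ × 11.9029 × 55.8721 = 332.5200.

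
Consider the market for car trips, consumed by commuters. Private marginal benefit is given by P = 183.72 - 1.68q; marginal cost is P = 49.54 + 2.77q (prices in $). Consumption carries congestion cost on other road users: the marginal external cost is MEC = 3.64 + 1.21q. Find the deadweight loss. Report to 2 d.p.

DWL = $142.23

Market equilibrium (private): 49.54 + 2.77q = 183.72 - 1.68q → q_m = 30.1528.
Social marginal benefit = demand − MEC = 180.08 - 2.89q.
Set SMB = MC: 180.08 - 2.89q = 49.54 + 2.77q → q* = 23.0636.
The loss is the area between SMB and MC from q* to q_m; with linear curves that's a triangle of height MEC(q_m).
DWL = ½ × 7.0892 × 40.1249 = 142.2267.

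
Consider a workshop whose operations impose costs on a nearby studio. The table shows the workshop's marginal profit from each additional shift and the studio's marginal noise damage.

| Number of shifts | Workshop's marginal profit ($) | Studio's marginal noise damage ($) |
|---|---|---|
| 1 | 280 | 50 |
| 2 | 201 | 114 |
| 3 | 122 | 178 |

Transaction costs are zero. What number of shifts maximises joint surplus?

2

Bargaining reaches the level where marginal profit last exceeds marginal noise damage.
That holds through level 2 (201 ≥ 114) but not at 3 (122 < 178).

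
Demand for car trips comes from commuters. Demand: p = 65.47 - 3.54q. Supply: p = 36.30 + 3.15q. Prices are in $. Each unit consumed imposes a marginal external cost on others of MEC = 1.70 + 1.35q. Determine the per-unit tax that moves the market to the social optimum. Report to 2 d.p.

Social marginal benefit = demand − MEC = 63.77 - 4.89q.
Set SMB = MC: 63.77 - 4.89q = 36.30 + 3.15q → q* = 3.4167.
The Pigouvian tax equals MEC at q*: 1.70 + 1.35×3.4167 = 6.3125.

tax = $6.31 per unit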